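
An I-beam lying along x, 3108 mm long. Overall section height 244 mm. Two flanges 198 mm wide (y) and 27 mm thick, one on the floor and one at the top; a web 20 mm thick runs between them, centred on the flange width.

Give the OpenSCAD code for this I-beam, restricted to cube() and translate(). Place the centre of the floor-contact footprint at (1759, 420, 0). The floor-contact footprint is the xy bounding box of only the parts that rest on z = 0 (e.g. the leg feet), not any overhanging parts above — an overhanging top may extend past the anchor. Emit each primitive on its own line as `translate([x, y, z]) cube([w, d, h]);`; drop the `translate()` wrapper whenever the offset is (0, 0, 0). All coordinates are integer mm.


translate([205, 321, 0]) cube([3108, 198, 27]);
translate([205, 410, 27]) cube([3108, 20, 190]);
translate([205, 321, 217]) cube([3108, 198, 27]);


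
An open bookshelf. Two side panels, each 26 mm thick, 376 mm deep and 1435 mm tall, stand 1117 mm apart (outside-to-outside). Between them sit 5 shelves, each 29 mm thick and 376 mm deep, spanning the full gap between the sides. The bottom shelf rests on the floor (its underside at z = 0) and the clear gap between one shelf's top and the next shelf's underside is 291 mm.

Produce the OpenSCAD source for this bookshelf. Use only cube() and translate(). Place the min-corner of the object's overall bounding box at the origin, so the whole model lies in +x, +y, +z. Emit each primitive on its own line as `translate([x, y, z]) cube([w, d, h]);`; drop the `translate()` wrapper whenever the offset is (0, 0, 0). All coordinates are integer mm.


cube([26, 376, 1435]);
translate([1091, 0, 0]) cube([26, 376, 1435]);
translate([26, 0, 0]) cube([1065, 376, 29]);
translate([26, 0, 320]) cube([1065, 376, 29]);
translate([26, 0, 640]) cube([1065, 376, 29]);
translate([26, 0, 960]) cube([1065, 376, 29]);
translate([26, 0, 1280]) cube([1065, 376, 29]);


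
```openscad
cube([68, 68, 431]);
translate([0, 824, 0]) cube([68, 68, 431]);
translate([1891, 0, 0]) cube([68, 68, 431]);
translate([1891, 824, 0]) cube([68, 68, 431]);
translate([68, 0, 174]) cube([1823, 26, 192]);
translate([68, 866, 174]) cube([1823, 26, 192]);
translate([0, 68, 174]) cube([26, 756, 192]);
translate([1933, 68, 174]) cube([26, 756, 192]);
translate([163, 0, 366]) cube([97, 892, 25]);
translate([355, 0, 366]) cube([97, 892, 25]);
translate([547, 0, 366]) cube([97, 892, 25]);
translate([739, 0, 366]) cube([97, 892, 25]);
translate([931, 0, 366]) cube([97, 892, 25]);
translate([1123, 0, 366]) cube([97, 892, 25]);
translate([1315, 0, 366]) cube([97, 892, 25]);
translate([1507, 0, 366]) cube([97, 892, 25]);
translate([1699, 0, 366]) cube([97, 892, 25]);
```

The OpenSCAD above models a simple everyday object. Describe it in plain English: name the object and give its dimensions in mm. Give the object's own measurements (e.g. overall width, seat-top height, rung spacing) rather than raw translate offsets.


A bed frame 1959 mm long (x) by 892 mm wide (y). Four 68×68 mm corner posts, 431 mm tall, at the corners of the footprint. Four rails of 26 mm thickness and 192 mm height run between adjacent posts with their undersides at z = 174 mm, their outer faces flush with the outside of the frame (the two x-running rails run between the posts' inner faces; the two y-running rails run between the posts' inner faces). 9 slats, each 97 mm wide (x) and 25 mm thick, lie across the top of the two x-running rails, running the full 892 mm width of the frame in y; along x they sit between the end posts with a 95 mm gap after the −x posts and between neighbouring slats and before the +x posts.


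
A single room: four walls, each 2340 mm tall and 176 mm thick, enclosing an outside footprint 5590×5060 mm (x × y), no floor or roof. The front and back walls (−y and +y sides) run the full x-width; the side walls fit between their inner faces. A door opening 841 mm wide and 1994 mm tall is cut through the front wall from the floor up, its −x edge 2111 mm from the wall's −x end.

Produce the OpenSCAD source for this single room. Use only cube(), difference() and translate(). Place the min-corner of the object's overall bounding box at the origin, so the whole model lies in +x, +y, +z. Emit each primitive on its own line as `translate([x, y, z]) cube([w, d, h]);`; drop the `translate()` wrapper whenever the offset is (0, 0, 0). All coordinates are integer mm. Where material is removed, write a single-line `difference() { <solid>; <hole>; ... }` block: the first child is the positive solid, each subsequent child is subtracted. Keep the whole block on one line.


difference() { cube([5590, 176, 2340]); translate([2111, 0, 0]) cube([841, 176, 1994]); }
translate([0, 4884, 0]) cube([5590, 176, 2340]);
translate([0, 176, 0]) cube([176, 4708, 2340]);
translate([5414, 176, 0]) cube([176, 4708, 2340]);


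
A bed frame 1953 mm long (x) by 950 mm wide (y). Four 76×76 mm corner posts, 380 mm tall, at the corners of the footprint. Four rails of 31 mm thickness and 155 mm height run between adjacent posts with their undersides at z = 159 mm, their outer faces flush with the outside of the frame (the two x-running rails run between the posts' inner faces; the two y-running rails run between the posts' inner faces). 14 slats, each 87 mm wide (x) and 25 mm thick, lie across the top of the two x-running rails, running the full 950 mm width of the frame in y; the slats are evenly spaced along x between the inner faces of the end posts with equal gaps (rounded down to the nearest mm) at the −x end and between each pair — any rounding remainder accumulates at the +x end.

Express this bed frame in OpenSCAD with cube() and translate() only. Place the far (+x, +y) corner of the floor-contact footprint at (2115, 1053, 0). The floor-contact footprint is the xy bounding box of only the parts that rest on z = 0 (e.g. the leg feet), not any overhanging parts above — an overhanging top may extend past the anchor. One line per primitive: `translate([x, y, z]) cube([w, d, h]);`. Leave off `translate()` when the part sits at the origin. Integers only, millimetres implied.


translate([162, 103, 0]) cube([76, 76, 380]);
translate([162, 977, 0]) cube([76, 76, 380]);
translate([2039, 103, 0]) cube([76, 76, 380]);
translate([2039, 977, 0]) cube([76, 76, 380]);
translate([238, 103, 159]) cube([1801, 31, 155]);
translate([238, 1022, 159]) cube([1801, 31, 155]);
translate([162, 179, 159]) cube([31, 798, 155]);
translate([2084, 179, 159]) cube([31, 798, 155]);
translate([276, 103, 314]) cube([87, 950, 25]);
translate([401, 103, 314]) cube([87, 950, 25]);
translate([526, 103, 314]) cube([87, 950, 25]);
translate([651, 103, 314]) cube([87, 950, 25]);
translate([776, 103, 314]) cube([87, 950, 25]);
translate([901, 103, 314]) cube([87, 950, 25]);
translate([1026, 103, 314]) cube([87, 950, 25]);
translate([1151, 103, 314]) cube([87, 950, 25]);
translate([1276, 103, 314]) cube([87, 950, 25]);
translate([1401, 103, 314]) cube([87, 950, 25]);
translate([1526, 103, 314]) cube([87, 950, 25]);
translate([1651, 103, 314]) cube([87, 950, 25]);
translate([1776, 103, 314]) cube([87, 950, 25]);
translate([1901, 103, 314]) cube([87, 950, 25]);


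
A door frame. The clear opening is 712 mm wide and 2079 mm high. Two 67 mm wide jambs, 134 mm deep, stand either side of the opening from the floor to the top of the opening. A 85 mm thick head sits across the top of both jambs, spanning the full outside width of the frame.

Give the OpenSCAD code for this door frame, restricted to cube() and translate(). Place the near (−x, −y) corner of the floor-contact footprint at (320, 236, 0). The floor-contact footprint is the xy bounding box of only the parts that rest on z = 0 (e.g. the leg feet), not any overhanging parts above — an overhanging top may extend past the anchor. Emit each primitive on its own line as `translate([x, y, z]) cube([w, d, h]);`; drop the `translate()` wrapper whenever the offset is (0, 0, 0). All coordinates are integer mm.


translate([320, 236, 0]) cube([67, 134, 2079]);
translate([1099, 236, 0]) cube([67, 134, 2079]);
translate([320, 236, 2079]) cube([846, 134, 85]);


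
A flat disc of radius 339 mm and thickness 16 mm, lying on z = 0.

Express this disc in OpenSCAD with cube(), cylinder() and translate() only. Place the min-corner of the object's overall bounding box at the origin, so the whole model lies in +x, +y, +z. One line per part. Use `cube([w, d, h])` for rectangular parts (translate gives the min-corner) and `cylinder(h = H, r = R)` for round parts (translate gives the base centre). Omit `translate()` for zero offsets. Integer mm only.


translate([339, 339, 0]) cylinder(h = 16, r = 339);


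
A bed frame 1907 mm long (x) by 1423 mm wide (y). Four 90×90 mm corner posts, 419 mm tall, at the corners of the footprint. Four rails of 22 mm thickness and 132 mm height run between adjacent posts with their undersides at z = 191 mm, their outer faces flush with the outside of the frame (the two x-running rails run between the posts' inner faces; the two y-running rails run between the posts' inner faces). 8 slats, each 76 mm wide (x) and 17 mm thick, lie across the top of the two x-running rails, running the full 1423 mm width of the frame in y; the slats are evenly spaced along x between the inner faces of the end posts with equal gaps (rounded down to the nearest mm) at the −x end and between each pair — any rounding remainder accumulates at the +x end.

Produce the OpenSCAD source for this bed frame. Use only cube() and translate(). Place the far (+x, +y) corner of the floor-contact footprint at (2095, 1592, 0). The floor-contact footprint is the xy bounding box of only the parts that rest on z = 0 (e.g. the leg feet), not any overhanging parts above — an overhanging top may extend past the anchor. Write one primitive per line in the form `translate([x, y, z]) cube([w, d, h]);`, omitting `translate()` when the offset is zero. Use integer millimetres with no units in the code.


translate([188, 169, 0]) cube([90, 90, 419]);
translate([188, 1502, 0]) cube([90, 90, 419]);
translate([2005, 169, 0]) cube([90, 90, 419]);
translate([2005, 1502, 0]) cube([90, 90, 419]);
translate([278, 169, 191]) cube([1727, 22, 132]);
translate([278, 1570, 191]) cube([1727, 22, 132]);
translate([188, 259, 191]) cube([22, 1243, 132]);
translate([2073, 259, 191]) cube([22, 1243, 132]);
translate([402, 169, 323]) cube([76, 1423, 17]);
translate([602, 169, 323]) cube([76, 1423, 17]);
translate([802, 169, 323]) cube([76, 1423, 17]);
translate([1002, 169, 323]) cube([76, 1423, 17]);
translate([1202, 169, 323]) cube([76, 1423, 17]);
translate([1402, 169, 323]) cube([76, 1423, 17]);
translate([1602, 169, 323]) cube([76, 1423, 17]);
translate([1802, 169, 323]) cube([76, 1423, 17]);


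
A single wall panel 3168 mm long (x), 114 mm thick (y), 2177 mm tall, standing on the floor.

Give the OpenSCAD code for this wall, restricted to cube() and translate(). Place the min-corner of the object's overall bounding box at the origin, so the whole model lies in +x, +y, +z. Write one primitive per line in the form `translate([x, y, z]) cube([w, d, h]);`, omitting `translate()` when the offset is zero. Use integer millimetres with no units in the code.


cube([3168, 114, 2177]);


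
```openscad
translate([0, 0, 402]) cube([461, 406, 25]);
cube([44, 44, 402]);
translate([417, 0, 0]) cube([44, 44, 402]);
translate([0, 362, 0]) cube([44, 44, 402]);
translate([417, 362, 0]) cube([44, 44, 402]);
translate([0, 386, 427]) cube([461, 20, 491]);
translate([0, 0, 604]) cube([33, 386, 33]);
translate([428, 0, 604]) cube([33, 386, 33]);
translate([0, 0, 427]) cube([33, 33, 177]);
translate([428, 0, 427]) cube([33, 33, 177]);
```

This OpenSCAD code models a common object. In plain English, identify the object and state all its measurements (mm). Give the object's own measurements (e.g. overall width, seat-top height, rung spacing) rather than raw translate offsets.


A chair. The seat is a 461×406×25 mm slab with its top at z = 427 mm, on four 44×44 mm corner legs (flush with the seat edges, standing on z = 0). A flat backrest 20 mm thick, 491 mm tall, spans the full seat width and rises from the seat top along its +y edge, rear face flush with the rear of the seat. Two armrests of 33×33 mm section run along each side from the seat's front edge to the front of the backrest, top faces 210 mm above the seat top and outer faces flush with the seat's x-edges; a 33×33 mm post under the front of each armrest stands on the seat at the front corner.


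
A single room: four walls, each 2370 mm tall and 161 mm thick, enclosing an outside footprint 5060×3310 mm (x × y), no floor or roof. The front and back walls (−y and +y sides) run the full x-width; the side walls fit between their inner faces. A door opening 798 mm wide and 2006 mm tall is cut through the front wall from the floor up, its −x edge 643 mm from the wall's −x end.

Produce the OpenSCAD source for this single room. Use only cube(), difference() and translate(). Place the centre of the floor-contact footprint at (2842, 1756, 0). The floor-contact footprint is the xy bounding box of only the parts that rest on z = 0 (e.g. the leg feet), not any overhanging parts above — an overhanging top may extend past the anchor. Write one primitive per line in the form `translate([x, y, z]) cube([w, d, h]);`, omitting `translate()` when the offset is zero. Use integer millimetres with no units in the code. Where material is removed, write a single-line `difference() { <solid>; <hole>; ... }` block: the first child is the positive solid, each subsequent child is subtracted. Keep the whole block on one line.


difference() { translate([312, 101, 0]) cube([5060, 161, 2370]); translate([955, 101, 0]) cube([798, 161, 2006]); }
translate([312, 3250, 0]) cube([5060, 161, 2370]);
translate([312, 262, 0]) cube([161, 2988, 2370]);
translate([5211, 262, 0]) cube([161, 2988, 2370]);


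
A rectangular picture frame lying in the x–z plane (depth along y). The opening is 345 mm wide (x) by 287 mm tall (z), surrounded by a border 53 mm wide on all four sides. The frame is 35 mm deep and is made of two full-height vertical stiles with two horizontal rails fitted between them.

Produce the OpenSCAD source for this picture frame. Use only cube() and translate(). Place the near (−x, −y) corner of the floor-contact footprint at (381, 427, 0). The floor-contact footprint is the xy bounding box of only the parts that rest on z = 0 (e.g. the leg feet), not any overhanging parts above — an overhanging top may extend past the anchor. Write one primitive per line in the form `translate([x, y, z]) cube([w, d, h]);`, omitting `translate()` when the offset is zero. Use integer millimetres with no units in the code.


translate([381, 427, 0]) cube([53, 35, 393]);
translate([779, 427, 0]) cube([53, 35, 393]);
translate([434, 427, 0]) cube([345, 35, 53]);
translate([434, 427, 340]) cube([345, 35, 53]);


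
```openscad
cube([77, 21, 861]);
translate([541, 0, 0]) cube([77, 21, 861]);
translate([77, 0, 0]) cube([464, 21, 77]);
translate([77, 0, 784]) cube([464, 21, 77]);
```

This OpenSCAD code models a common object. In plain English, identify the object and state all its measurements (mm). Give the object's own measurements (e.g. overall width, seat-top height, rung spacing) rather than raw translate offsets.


A rectangular picture frame lying in the x–z plane (depth along y). The opening is 464 mm wide (x) by 707 mm tall (z), surrounded by a border 77 mm wide on all four sides. The frame is 21 mm deep and is made of two full-height vertical stiles with two horizontal rails fitted between them.


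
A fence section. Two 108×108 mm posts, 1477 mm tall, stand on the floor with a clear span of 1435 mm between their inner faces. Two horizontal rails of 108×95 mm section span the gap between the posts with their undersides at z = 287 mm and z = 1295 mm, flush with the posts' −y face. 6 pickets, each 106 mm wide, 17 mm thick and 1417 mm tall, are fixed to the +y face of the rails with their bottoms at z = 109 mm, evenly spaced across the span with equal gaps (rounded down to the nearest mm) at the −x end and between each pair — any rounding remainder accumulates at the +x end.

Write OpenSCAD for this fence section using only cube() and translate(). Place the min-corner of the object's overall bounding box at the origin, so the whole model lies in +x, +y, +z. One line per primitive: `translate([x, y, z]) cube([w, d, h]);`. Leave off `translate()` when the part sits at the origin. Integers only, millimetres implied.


cube([108, 108, 1477]);
translate([1543, 0, 0]) cube([108, 108, 1477]);
translate([108, 0, 287]) cube([1435, 108, 95]);
translate([108, 0, 1295]) cube([1435, 108, 95]);
translate([222, 108, 109]) cube([106, 17, 1417]);
translate([442, 108, 109]) cube([106, 17, 1417]);
translate([662, 108, 109]) cube([106, 17, 1417]);
translate([882, 108, 109]) cube([106, 17, 1417]);
translate([1102, 108, 109]) cube([106, 17, 1417]);
translate([1322, 108, 109]) cube([106, 17, 1417]);


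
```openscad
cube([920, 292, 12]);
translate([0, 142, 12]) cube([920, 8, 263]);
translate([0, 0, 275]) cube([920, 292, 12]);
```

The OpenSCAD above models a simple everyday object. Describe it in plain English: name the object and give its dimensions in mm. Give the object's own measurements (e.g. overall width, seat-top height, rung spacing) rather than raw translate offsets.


An I-beam lying along x, 920 mm long. Overall section height 287 mm. Two flanges 292 mm wide (y) and 12 mm thick, one on the floor and one at the top; a web 8 mm thick runs between them, centred on the flange width.


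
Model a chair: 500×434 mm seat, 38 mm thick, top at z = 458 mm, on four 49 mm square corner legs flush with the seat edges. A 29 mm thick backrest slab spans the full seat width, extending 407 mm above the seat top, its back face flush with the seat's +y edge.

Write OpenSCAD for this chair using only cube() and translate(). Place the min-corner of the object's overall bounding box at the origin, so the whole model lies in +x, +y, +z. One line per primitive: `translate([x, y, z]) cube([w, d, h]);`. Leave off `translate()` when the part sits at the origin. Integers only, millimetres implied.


translate([0, 0, 420]) cube([500, 434, 38]);
cube([49, 49, 420]);
translate([451, 0, 0]) cube([49, 49, 420]);
translate([0, 385, 0]) cube([49, 49, 420]);
translate([451, 385, 0]) cube([49, 49, 420]);
translate([0, 405, 458]) cube([500, 29, 407]);


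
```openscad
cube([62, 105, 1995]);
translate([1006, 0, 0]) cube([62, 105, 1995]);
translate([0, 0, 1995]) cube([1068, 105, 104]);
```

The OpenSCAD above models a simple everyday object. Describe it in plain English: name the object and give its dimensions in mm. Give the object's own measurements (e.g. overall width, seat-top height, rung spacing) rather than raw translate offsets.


A door frame. The clear opening is 944 mm wide and 1995 mm high. Two 62 mm wide jambs, 105 mm deep, stand either side of the opening from the floor to the top of the opening. A 104 mm thick head sits across the top of both jambs, spanning the full outside width of the frame.


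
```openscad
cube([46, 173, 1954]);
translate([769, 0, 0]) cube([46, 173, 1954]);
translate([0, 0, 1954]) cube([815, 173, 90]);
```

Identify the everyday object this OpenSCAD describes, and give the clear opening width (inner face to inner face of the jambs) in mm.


A door frame. The clear opening width is 723 mm.

Two 1954 mm tall posts with a header on top — a door frame. The left jamb is 46 mm wide at x = 0; the right jamb starts at x = 769. The clear opening is 769 − 46 = 723 mm.


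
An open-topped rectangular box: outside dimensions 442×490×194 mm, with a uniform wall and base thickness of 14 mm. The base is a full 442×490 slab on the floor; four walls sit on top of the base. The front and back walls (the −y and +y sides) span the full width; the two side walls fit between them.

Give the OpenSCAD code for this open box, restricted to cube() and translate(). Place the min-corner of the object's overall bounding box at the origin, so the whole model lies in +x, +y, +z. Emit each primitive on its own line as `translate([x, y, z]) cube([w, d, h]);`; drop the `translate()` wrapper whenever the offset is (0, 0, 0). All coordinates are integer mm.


cube([442, 490, 14]);
translate([0, 0, 14]) cube([442, 14, 180]);
translate([0, 476, 14]) cube([442, 14, 180]);
translate([0, 14, 14]) cube([14, 462, 180]);
translate([428, 14, 14]) cube([14, 462, 180]);


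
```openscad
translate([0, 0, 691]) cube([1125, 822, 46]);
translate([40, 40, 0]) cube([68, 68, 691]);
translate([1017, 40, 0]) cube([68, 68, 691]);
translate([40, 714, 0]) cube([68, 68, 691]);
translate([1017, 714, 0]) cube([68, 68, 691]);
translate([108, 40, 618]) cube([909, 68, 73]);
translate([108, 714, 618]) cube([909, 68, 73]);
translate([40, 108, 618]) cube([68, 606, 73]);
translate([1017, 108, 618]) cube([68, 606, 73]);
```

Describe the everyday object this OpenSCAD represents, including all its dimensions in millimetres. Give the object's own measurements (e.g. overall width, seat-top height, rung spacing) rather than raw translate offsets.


A rectangular dining table. The top is 1125×822×46 mm with its upper surface at z = 737 mm. It stands on four 68×68 mm square legs, each inset 40 mm from the nearest pair of top edges, running from the floor to the underside of the top. Four apron rails, 68 mm thick and 73 mm tall, run between adjacent legs with their top edges flush with the underside of the top and their outer faces flush with the legs' outer faces.


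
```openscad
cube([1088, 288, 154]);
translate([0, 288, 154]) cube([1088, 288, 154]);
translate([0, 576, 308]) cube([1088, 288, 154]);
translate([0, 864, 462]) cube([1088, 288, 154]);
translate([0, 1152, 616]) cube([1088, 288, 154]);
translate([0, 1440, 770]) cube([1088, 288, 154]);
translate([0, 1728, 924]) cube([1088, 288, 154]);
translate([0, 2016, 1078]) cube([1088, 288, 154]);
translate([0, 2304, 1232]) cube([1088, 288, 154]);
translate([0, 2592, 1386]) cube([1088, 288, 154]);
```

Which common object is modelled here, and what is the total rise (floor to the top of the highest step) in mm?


A staircase. The total rise is 1540 mm.

10 identical blocks, each offset up and back from the previous — a staircase. Each step is 154 mm tall and there are 10 of them, so the total rise is 10 × 154 = 1540 mm.


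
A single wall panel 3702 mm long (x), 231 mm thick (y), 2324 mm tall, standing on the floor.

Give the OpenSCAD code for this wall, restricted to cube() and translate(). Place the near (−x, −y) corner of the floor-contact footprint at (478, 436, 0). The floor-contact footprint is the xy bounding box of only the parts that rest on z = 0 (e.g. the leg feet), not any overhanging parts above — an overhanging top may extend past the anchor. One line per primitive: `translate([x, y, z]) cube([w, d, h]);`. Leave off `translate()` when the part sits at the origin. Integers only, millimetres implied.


translate([478, 436, 0]) cube([3702, 231, 2324]);


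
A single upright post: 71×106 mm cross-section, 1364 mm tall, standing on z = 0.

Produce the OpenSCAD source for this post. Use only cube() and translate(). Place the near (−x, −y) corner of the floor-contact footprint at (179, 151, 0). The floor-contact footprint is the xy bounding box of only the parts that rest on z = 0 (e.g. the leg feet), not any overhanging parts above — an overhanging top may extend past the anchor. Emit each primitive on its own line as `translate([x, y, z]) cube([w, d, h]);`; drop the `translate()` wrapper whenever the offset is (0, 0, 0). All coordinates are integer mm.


translate([179, 151, 0]) cube([71, 106, 1364]);


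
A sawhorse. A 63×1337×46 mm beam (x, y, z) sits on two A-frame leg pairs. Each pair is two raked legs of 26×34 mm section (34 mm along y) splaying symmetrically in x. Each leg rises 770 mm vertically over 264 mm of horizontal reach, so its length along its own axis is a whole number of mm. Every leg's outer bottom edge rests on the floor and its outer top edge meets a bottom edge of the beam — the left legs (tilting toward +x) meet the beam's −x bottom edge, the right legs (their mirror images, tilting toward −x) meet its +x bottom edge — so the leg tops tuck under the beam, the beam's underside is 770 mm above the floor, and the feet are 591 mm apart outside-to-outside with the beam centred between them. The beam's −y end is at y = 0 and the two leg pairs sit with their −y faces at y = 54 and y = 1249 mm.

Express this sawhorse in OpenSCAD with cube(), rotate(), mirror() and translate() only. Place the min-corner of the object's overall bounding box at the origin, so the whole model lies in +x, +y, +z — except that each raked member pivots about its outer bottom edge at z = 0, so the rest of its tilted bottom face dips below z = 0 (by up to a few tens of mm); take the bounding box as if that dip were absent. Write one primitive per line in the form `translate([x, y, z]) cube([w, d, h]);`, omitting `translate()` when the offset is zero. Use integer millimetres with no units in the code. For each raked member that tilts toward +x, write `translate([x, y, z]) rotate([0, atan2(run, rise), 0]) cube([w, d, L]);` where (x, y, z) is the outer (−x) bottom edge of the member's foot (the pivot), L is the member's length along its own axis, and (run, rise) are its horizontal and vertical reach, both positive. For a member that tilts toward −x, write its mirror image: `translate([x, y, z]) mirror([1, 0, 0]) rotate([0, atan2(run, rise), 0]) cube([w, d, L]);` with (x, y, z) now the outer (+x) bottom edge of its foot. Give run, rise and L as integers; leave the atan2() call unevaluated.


translate([264, 0, 770]) cube([63, 1337, 46]);
translate([0, 54, 0]) rotate([0, atan2(264, 770), 0]) cube([26, 34, 814]);
translate([591, 54, 0]) mirror([1, 0, 0]) rotate([0, atan2(264, 770), 0]) cube([26, 34, 814]);
translate([0, 1249, 0]) rotate([0, atan2(264, 770), 0]) cube([26, 34, 814]);
translate([591, 1249, 0]) mirror([1, 0, 0]) rotate([0, atan2(264, 770), 0]) cube([26, 34, 814]);


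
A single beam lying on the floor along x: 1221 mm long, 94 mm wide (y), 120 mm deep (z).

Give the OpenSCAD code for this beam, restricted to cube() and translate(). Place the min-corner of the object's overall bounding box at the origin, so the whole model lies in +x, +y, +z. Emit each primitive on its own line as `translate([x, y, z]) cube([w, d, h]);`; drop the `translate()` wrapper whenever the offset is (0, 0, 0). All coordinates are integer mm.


cube([1221, 94, 120]);


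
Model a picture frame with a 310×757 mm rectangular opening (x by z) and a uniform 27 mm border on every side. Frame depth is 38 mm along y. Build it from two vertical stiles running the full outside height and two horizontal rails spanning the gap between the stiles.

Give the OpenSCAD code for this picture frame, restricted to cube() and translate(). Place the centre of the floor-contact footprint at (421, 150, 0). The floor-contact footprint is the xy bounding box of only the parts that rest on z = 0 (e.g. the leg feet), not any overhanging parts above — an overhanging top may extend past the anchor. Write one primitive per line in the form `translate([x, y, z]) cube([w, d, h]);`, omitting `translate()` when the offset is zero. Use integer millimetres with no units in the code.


translate([239, 131, 0]) cube([27, 38, 811]);
translate([576, 131, 0]) cube([27, 38, 811]);
translate([266, 131, 0]) cube([310, 38, 27]);
translate([266, 131, 784]) cube([310, 38, 27]);


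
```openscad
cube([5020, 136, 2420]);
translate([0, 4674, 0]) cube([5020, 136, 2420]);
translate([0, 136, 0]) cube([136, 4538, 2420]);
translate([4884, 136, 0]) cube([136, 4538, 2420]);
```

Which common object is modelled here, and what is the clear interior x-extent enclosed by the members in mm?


A house (or room) frame. The interior width is 4748 mm.

Four 2420 mm walls enclosing a rectangle with no floor or roof — a room or house frame. Outside width is 5020 mm and wall thickness is 136 mm, so the interior width is 5020 − 2 × 136 = 4748 mm.


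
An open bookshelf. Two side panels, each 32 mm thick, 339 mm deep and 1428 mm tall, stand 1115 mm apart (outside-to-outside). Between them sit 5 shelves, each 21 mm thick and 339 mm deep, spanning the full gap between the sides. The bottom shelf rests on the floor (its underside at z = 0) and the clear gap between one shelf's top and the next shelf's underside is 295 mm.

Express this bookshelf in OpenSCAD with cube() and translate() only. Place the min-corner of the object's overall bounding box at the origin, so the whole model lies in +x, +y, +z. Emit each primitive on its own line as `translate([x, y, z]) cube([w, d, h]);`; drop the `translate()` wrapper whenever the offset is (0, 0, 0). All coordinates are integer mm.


cube([32, 339, 1428]);
translate([1083, 0, 0]) cube([32, 339, 1428]);
translate([32, 0, 0]) cube([1051, 339, 21]);
translate([32, 0, 316]) cube([1051, 339, 21]);
translate([32, 0, 632]) cube([1051, 339, 21]);
translate([32, 0, 948]) cube([1051, 339, 21]);
translate([32, 0, 1264]) cube([1051, 339, 21]);


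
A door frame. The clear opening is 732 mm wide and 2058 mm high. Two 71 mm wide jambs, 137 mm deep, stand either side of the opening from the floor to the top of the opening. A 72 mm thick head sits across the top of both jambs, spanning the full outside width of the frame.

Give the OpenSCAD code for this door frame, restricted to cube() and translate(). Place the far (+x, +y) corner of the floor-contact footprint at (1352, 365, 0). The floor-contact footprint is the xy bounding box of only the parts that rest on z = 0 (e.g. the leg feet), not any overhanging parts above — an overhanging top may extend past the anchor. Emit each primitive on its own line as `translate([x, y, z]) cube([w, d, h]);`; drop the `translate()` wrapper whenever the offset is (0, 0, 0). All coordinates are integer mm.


translate([478, 228, 0]) cube([71, 137, 2058]);
translate([1281, 228, 0]) cube([71, 137, 2058]);
translate([478, 228, 2058]) cube([874, 137, 72]);


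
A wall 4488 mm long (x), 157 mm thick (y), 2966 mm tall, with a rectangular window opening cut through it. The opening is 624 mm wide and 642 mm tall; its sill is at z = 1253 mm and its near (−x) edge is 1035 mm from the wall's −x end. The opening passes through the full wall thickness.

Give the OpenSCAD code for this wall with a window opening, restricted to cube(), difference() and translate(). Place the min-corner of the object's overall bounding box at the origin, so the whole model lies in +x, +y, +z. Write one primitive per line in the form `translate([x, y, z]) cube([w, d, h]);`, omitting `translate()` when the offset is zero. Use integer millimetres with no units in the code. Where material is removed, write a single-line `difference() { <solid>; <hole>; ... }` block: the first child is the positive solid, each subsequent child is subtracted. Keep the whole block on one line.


difference() { cube([4488, 157, 2966]); translate([1035, 0, 1253]) cube([624, 157, 642]); }


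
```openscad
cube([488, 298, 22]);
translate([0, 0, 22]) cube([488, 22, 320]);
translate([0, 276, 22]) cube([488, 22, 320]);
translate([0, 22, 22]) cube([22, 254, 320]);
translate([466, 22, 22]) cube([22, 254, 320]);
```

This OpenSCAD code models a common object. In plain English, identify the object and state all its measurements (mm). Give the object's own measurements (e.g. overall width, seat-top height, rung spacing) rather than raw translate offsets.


An open-topped rectangular box: outside dimensions 488×298×342 mm, with a uniform wall and base thickness of 22 mm. The base is a full 488×298 slab on the floor; four walls sit on top of the base. The front and back walls (the −y and +y sides) span the full width; the two side walls fit between them.


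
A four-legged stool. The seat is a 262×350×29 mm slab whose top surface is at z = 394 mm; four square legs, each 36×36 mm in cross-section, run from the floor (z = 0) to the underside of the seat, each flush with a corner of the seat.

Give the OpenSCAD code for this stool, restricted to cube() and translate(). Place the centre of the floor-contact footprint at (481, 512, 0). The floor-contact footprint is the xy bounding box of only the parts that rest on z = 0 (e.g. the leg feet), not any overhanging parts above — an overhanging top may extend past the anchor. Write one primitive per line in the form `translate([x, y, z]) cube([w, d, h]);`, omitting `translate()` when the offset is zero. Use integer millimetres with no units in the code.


translate([350, 337, 365]) cube([262, 350, 29]);
translate([350, 337, 0]) cube([36, 36, 365]);
translate([576, 337, 0]) cube([36, 36, 365]);
translate([350, 651, 0]) cube([36, 36, 365]);
translate([576, 651, 0]) cube([36, 36, 365]);


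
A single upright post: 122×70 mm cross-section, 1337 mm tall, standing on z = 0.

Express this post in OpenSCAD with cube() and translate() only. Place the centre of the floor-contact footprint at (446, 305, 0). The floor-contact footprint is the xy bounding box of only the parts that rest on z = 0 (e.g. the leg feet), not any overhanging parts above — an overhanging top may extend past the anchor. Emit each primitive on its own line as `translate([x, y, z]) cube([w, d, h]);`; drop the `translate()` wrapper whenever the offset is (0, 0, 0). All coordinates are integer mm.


translate([385, 270, 0]) cube([122, 70, 1337]);


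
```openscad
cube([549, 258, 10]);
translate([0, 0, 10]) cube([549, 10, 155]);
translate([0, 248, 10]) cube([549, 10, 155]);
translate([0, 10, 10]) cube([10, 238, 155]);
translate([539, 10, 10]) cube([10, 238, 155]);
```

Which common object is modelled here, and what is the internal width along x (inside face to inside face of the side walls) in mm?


An open box. The internal width is 529 mm.

A 549×258 base slab with four walls standing on it — an open box. The base is 549 mm wide and the walls are 10 mm thick, so the internal width is 549 − 2 × 10 = 529 mm.


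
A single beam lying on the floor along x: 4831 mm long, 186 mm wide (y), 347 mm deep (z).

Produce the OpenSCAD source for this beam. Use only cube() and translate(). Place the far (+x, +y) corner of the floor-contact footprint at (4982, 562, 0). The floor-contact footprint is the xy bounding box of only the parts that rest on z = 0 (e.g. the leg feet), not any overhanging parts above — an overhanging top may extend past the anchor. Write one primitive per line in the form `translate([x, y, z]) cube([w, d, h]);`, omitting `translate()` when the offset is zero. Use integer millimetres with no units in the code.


translate([151, 376, 0]) cube([4831, 186, 347]);


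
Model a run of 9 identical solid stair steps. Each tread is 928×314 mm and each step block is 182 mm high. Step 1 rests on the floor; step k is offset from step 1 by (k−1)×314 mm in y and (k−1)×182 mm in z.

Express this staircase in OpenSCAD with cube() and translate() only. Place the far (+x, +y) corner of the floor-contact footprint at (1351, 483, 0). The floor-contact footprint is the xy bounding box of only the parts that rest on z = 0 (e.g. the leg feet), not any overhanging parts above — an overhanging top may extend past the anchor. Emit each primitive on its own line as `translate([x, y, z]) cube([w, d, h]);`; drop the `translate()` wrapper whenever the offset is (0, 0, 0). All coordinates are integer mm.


translate([423, 169, 0]) cube([928, 314, 182]);
translate([423, 483, 182]) cube([928, 314, 182]);
translate([423, 797, 364]) cube([928, 314, 182]);
translate([423, 1111, 546]) cube([928, 314, 182]);
translate([423, 1425, 728]) cube([928, 314, 182]);
translate([423, 1739, 910]) cube([928, 314, 182]);
translate([423, 2053, 1092]) cube([928, 314, 182]);
translate([423, 2367, 1274]) cube([928, 314, 182]);
translate([423, 2681, 1456]) cube([928, 314, 182]);


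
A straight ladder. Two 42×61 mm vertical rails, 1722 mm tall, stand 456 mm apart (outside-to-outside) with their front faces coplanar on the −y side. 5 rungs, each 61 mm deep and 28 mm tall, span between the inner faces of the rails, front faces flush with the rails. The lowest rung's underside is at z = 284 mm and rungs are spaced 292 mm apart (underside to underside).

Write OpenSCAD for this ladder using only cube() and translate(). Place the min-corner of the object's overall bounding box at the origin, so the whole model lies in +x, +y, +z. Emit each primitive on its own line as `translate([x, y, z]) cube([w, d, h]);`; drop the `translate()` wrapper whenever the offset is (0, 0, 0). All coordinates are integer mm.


cube([42, 61, 1722]);
translate([414, 0, 0]) cube([42, 61, 1722]);
translate([42, 0, 284]) cube([372, 61, 28]);
translate([42, 0, 576]) cube([372, 61, 28]);
translate([42, 0, 868]) cube([372, 61, 28]);
translate([42, 0, 1160]) cube([372, 61, 28]);
translate([42, 0, 1452]) cube([372, 61, 28]);


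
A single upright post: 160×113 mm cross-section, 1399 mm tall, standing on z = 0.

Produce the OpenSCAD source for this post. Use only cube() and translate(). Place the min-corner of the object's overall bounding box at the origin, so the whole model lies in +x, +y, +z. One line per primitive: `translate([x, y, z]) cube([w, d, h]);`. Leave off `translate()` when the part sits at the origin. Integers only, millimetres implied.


cube([160, 113, 1399]);


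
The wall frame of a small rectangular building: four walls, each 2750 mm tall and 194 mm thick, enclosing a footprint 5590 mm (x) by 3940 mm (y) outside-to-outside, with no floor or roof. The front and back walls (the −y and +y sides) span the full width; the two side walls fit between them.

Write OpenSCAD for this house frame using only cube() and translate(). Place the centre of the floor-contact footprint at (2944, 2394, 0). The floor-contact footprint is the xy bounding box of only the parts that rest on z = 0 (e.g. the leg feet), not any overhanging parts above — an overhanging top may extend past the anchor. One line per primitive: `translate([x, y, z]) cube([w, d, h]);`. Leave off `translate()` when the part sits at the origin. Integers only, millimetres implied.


translate([149, 424, 0]) cube([5590, 194, 2750]);
translate([149, 4170, 0]) cube([5590, 194, 2750]);
translate([149, 618, 0]) cube([194, 3552, 2750]);
translate([5545, 618, 0]) cube([194, 3552, 2750]);


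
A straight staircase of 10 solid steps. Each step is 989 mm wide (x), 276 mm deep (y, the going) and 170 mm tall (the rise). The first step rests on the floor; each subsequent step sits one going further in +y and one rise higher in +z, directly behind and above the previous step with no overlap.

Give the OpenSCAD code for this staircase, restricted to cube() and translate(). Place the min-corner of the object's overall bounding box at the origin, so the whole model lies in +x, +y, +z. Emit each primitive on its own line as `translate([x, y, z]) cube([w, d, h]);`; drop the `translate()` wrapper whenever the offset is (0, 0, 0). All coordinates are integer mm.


cube([989, 276, 170]);
translate([0, 276, 170]) cube([989, 276, 170]);
translate([0, 552, 340]) cube([989, 276, 170]);
translate([0, 828, 510]) cube([989, 276, 170]);
translate([0, 1104, 680]) cube([989, 276, 170]);
translate([0, 1380, 850]) cube([989, 276, 170]);
translate([0, 1656, 1020]) cube([989, 276, 170]);
translate([0, 1932, 1190]) cube([989, 276, 170]);
translate([0, 2208, 1360]) cube([989, 276, 170]);
translate([0, 2484, 1530]) cube([989, 276, 170]);


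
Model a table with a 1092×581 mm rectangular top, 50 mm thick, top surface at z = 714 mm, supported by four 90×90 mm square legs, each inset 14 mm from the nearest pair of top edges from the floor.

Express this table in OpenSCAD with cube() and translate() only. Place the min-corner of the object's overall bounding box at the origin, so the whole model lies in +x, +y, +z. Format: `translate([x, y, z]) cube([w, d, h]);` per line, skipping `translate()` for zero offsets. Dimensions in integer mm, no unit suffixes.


// leg_h = 714 - 50 = 664
translate([0, 0, 664]) cube([1092, 581, 50]);
translate([14, 14, 0]) cube([90, 90, 664]);
translate([988, 14, 0]) cube([90, 90, 664]);
translate([14, 477, 0]) cube([90, 90, 664]);
translate([988, 477, 0]) cube([90, 90, 664]);
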